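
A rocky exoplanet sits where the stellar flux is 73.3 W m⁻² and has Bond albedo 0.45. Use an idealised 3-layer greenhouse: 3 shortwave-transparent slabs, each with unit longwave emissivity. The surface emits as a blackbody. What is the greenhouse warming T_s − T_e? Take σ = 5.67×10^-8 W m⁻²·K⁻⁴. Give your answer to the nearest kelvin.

48 kelvin

Top-of-atmosphere balance: σT_e⁴ = S(1−α)/4 = 10.08 W m⁻² → T_e = 115.5 K.
T_s = (N+1)^(1/4)·T_e = 163.3 K.
Warming: T_s − T_e = 47.83 K.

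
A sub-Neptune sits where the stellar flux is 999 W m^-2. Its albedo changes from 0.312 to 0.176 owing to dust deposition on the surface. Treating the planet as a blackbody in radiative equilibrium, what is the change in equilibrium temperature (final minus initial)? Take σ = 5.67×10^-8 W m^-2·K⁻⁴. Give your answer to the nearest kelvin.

Before: T₁ = [999.0·0.688/(4σ)]^(1/4) = 234.6 K.
After:  T₂ = [999.0·0.824/(4σ)]^(1/4) = 245.4 K.
ΔT = T₂ − T₁ = 10.82 K.

11 kelvin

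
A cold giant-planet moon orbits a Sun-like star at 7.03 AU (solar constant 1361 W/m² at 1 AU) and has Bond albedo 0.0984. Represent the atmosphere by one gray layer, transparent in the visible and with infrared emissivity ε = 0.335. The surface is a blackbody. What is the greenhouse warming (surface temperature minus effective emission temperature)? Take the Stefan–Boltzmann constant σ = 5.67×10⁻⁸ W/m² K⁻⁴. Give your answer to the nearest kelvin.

Irradiance scales as 1/d², so S = 1361 W/m² × (1/7.03)² = 27.54 W/m².
At the top of the atmosphere, σT_e⁴ = S(1−α)/4 = 6.207 W/m², giving T_e = 102.3 K.
For a single slab of emissivity ε, T_s⁴ = 2T_e⁴/(2−ε); thus T_s = 102.3·(1.201)^(1/4) = 107.1 K.
Greenhouse warming: T_s − T_e = 4.797 K.

5 K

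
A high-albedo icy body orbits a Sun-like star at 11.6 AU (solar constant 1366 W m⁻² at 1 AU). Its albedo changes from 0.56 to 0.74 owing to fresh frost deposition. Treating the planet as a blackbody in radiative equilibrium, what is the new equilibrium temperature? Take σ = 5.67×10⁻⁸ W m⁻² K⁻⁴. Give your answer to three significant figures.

58.4 kelvin

Flux at the orbit: S = 1366/(11.6)² = 10.15 W m⁻².
T₂ = [S(1−α₂)/(4σ)]^(1/4) = [10.15·0.26/(4σ)]^(1/4) = 58.41 K.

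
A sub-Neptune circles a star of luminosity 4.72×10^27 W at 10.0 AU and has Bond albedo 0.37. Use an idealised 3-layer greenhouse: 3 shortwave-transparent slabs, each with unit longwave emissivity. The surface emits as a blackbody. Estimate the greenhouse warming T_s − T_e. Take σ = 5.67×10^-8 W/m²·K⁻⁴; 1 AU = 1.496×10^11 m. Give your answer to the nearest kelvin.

61 kelvin

Orbital distance: d = 10.0 AU = 1.496×10^12 m.
Spreading L over a sphere of radius d: S = 4.72×10^27/(4π·1.50×10^12²) = 167.8 W/m².
The effective emission temperature is T_e = [S(1−α)/(4σ)]^¼ = 146.9 K.
T_s = (N+1)^(1/4)·T_e = 207.8 K.
So the greenhouse effect raises the surface by 207.8 − 146.9 = 60.86 K.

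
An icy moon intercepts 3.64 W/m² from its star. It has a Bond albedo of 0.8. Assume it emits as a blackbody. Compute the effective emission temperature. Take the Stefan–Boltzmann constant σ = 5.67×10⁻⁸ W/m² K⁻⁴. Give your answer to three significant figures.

42.3 kelvin

The planet absorbs (1−α)S over its disc πR² and re-emits over 4πR², so the mean absorbed flux is (1−0.8)·3.640/4 = 0.1820 W/m².
In equilibrium σT⁴ equals this, so T = 42.33 K.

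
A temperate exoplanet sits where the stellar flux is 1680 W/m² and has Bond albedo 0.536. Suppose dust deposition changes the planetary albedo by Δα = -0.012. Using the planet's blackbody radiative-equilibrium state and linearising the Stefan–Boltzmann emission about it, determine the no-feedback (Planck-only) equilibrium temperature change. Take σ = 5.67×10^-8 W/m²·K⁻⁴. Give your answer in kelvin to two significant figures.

1.6 K

The baseline emission temperature is T_e = 242.1 K.
ΔF = −(S/4)Δα = −(1680/4)×(-0.012) = 5.040 W/m².
Linearising σT⁴ gives d(σT⁴)/dT = 4σT_e³ = 3.219 W/m² per K.
ΔT₀ = ΔF/λ_P = 5.040/3.219 = 1.57 K.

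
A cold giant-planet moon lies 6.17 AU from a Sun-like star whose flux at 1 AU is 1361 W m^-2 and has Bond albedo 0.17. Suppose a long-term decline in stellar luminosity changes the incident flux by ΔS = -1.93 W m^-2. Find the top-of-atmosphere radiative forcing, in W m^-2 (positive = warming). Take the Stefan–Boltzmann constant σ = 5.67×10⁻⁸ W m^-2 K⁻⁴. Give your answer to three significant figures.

Flux at the orbit: S = 1361/(6.17)² = 35.75 W m^-2.
Only a fraction (1−α) is absorbed and it's spread over 4πR², so ΔF = (1−α)ΔS/4 = -0.4005 W m^-2.

-0.400 W m^-2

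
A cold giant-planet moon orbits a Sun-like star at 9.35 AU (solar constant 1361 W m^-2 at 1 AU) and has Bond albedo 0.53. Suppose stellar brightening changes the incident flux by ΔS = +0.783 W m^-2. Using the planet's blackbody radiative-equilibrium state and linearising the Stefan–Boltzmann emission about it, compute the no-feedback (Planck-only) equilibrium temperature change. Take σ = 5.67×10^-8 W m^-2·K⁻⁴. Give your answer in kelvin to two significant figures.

Flux at the orbit: S = 1361/(9.35)² = 15.57 W m^-2.
Unperturbed T_e = [15.57·(1−0.53)/(4σ)]^¼ = 75.37 K.
TOA radiative forcing: ΔF = (1−α)ΔS/4 = 0.47·(+0.783)/4 = 0.09200 W m^-2.
The Planck feedback parameter is 4σT_e³ = 0.09709 W m^-2/K.
Hence the no-feedback warming is ΔF/(4σT_e³) = 0.948 K.

0.95 K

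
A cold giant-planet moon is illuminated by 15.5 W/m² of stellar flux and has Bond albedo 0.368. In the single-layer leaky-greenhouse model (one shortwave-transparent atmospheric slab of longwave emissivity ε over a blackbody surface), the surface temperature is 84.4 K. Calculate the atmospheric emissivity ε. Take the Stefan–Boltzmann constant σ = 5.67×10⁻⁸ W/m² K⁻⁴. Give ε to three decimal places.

0.298

TOA balance gives T_e = 81.07 K.
Since (2−ε)/2 = (T_e/T_s)⁴ = 0.8512, ε = 0.2976.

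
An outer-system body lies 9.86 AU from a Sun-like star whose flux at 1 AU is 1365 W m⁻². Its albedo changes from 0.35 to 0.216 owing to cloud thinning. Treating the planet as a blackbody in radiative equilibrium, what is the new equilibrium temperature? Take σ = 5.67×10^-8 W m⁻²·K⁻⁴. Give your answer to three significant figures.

83.5 kelvin

Irradiance scales as 1/d², so S = 1365 W m⁻² × (1/9.86)² = 14.04 W m⁻².
With the new albedo, S(1−α₂)/4 = 2.752 W m⁻², so T₂ = 83.47 K.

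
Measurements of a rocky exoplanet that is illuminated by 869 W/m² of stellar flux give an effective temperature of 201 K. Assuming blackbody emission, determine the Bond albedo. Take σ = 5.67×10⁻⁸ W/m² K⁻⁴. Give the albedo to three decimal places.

From σT⁴ = S(1−α)/4 we invert for α: 1−α = 4σT⁴/S.
4σT⁴ = 4·5.67×10⁻⁸·(201)⁴ = 370.2 W/m².
Hence α = 1 − 370.2/869.0 = 0.5740.

0.574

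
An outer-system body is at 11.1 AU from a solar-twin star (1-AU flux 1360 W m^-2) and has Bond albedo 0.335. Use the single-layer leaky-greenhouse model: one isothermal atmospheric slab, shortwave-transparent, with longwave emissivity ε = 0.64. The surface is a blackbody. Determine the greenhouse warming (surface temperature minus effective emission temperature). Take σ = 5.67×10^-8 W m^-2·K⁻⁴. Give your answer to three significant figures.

7.63 K

Flux at the orbit: S = 1360/(11.1)² = 11.04 W m^-2.
At the top of the atmosphere, σT_e⁴ = S(1−α)/4 = 1.835 W m^-2, giving T_e = 75.43 K.
Surface balance with a leaky layer gives σT_s⁴ = σT_e⁴·2/(2−ε), so T_s = T_e·[2/(2−0.64)]^(1/4) = 83.06 K.
The atmosphere warms the surface by 7.634 K.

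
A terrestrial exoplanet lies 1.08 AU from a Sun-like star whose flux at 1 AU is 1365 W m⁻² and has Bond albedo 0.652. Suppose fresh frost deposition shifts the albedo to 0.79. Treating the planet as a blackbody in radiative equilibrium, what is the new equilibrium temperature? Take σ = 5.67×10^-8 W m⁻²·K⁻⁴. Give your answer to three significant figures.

181 K

Irradiance scales as 1/d², so S = 1365 W m⁻² × (1/1.08)² = 1170 W m⁻².
T₂ = [S(1−α₂)/(4σ)]^(1/4) = [1170·0.21/(4σ)]^(1/4) = 181.4 K.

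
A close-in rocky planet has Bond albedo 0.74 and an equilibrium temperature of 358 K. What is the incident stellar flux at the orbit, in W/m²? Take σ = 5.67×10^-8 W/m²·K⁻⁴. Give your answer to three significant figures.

Invert the energy balance for S: S = 4σT⁴/(1−α).
σT⁴ = 5.67×10⁻⁸·(358)⁴ = 931.4 W/m².
S = 4·931.4/0.26 = 14330 W/m².

14300 W/m²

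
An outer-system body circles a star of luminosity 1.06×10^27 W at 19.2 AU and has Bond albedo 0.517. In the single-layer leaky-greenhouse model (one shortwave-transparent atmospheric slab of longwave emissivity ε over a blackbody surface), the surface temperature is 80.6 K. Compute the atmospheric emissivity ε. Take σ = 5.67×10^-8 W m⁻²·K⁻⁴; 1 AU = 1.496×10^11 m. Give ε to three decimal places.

0.968

d = 19.2 × 1.496×10^11 m = 2.872×10^12 m.
Spreading L over a sphere of radius d: S = 1.06×10^27/(4π·2.87×10^12²) = 10.22 W m⁻².
Effective temperature: T_e = [S(1−α)/(4σ)]^(1/4) = 68.31 K.
T_s⁴ = T_e⁴·2/(2−ε) → ε = 2 − 2(T_e/T_s)⁴ = 2 − 2·(68.31/80.6)⁴ = 0.9681.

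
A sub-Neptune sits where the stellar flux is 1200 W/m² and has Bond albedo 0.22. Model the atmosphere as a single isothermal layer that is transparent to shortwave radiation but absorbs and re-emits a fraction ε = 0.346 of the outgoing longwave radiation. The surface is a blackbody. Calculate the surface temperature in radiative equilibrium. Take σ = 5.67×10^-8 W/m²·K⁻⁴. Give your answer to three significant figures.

266 K

Effective emission temperature (TOA balance): σT_e⁴ = S(1−α)/4 = 234.0 W/m² → T_e = 253.5 K.
Surface balance with a leaky layer gives σT_s⁴ = σT_e⁴·2/(2−ε), so T_s = T_e·[2/(2−0.346)]^(1/4) = 265.8 K.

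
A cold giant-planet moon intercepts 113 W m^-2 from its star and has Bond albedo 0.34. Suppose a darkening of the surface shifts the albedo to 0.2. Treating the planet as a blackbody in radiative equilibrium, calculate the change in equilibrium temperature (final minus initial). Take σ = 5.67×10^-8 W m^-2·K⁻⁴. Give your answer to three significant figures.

6.63 K

Before: T₁ = [113.0·0.66/(4σ)]^(1/4) = 134.7 K.
Final:   T₂ = [S(1−0.2)/(4σ)]^(1/4) = 141.3 K.
Change: 141.3 − 134.7 = 6.635 K.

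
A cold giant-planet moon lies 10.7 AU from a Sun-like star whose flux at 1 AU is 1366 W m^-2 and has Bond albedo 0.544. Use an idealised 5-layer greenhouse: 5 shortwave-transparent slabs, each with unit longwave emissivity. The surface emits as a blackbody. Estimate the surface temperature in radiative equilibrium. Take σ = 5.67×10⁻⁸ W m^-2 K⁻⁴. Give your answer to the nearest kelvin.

110 K

By the inverse-square law, S = 1366/10.7² = 11.93 W m^-2.
Top-of-atmosphere balance: σT_e⁴ = S(1−α)/4 = 1.360 W m^-2 → T_e = 69.98 K.
Layer-by-layer balance gives σT_s⁴ = (N+1)σT_e⁴, so T_s = 6^¼·69.98 = 109.5 K.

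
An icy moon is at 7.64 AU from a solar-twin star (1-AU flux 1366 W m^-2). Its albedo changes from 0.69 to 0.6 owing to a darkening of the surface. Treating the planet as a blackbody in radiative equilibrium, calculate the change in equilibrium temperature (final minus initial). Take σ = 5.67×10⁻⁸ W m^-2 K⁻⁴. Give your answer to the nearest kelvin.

By the inverse-square law, S = 1366/7.64² = 23.40 W m^-2.
Before: T₁ = [23.40·0.31/(4σ)]^(1/4) = 75.20 K.
With α = 0.6, T₂ = 80.15 K.
ΔT = T₂ − T₁ = 4.948 K.

5 kelvin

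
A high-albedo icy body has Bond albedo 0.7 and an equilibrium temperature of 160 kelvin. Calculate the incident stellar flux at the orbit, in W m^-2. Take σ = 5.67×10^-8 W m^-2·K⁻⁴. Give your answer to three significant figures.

495 W m^-2

From S(1−α)/4 = σT⁴: S = 4σT⁴/(1−α).
σT⁴ = 5.67×10⁻⁸·(160)⁴ = 37.16 W m^-2.
S = 4·37.16/0.3 = 495.5 W m^-2.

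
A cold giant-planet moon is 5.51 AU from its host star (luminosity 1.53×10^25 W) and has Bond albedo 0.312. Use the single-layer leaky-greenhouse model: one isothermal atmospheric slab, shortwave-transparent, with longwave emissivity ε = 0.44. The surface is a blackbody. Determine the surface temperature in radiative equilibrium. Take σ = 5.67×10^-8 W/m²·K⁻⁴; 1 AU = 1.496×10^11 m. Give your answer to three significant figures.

51.4 K

d = 5.51 × 1.496×10^11 m = 8.243×10^11 m.
Flux at the orbit: S = L/(4πd²) = 1.53×10^25/(4π·(8.24×10^11)²) = 1.792 W/m².
At the top of the atmosphere, σT_e⁴ = S(1−α)/4 = 0.3082 W/m², giving T_e = 48.29 K.
For a single slab of emissivity ε, T_s⁴ = 2T_e⁴/(2−ε); thus T_s = 48.29·(1.282)^(1/4) = 51.38 K.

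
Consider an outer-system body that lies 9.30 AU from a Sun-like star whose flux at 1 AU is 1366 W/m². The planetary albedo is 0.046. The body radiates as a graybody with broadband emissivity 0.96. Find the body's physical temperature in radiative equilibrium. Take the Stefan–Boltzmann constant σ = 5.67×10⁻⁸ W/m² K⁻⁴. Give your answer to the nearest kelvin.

91 K

Irradiance scales as 1/d², so S = 1366 W/m² × (1/9.30)² = 15.79 W/m².
Absorbed flux (global mean): S(1−α)/4 = 15.79·0.954/4 = 3.767 W/m².
Equating to εσT⁴ with ε = 0.96: T = (3.767/0.96σ)^(1/4) = 91.21 K.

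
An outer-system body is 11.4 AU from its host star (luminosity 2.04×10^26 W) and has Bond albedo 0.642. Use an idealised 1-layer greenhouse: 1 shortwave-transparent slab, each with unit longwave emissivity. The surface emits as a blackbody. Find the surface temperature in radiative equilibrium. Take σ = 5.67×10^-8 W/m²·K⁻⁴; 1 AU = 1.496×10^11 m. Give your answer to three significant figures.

64.8 kelvin

Orbital distance: d = 11.4 AU = 1.705×10^12 m.
Spreading L over a sphere of radius d: S = 2.04×10^26/(4π·1.71×10^12²) = 5.581 W/m².
The effective emission temperature is T_e = [S(1−α)/(4σ)]^¼ = 54.48 K.
With N = 1 opaque layers, T_s = (N+1)^(1/4)·T_e = 2^(1/4)·54.48 = 64.79 K.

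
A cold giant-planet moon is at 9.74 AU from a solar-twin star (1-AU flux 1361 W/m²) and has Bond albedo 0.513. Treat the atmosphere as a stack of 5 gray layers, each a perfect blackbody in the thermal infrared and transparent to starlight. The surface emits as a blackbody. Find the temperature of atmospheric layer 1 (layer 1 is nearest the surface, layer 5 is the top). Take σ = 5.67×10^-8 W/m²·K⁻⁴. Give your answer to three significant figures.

111 K

Irradiance scales as 1/d², so S = 1361 W/m² × (1/9.74)² = 14.35 W/m².
OLR = S(1−α)/4 = 1.747 W/m²; the top layer radiates at T_e = 74.50 K.
In the N-layer model, layer k (counted from the surface) has T_k = (N+1−k)^(1/4)·T_e.
With k = 1: T_1 = (5+1−1)^¼·74.50 K = 111.4 K.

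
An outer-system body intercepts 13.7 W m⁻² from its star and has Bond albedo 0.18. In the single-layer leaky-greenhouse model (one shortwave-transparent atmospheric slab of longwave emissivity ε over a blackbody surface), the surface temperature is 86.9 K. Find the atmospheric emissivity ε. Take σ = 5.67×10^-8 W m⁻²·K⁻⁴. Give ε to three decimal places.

Effective temperature: T_e = [S(1−α)/(4σ)]^(1/4) = 83.89 K.
Inverting T_s⁴ = 2T_e⁴/(2−ε): (T_e/T_s)⁴ = 0.8686, so ε = 2(1 − 0.8686) = 0.2628.

0.263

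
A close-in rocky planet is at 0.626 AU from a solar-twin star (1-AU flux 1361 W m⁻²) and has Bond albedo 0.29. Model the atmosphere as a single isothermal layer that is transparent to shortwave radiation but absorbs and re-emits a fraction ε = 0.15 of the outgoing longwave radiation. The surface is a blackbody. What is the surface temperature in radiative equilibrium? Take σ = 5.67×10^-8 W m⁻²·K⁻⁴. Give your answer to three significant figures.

329 K

Flux at the orbit: S = 1361/(0.626)² = 3473 W m⁻².
The planet radiates to space at T_e = [S(1−α)/(4σ)]^(1/4) = 322.9 K.
For a single slab of emissivity ε, T_s⁴ = 2T_e⁴/(2−ε); thus T_s = 322.9·(1.081)^(1/4) = 329.3 K.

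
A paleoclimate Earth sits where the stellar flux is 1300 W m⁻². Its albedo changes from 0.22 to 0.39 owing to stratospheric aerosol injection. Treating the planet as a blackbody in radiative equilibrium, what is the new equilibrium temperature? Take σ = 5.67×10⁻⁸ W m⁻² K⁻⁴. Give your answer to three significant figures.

243 K

T₂ = [S(1−α₂)/(4σ)]^(1/4) = [1300·0.61/(4σ)]^(1/4) = 243.2 K.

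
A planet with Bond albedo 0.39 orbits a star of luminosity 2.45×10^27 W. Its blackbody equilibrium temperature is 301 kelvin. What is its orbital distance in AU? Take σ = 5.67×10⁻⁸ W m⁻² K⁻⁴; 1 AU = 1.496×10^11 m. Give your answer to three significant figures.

1.69 AU

The flux needed for this T is 4σT⁴/(1−0.39) = 3052 W m⁻².
From L = 4πd²S, d = √(2.45×10^27/(4π·3052)) = 2.527×10^11 m = 1.689 AU.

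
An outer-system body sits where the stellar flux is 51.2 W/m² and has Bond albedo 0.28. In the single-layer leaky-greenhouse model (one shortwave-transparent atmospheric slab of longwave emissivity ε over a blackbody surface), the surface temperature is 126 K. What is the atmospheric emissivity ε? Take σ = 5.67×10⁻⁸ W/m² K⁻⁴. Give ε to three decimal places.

0.710

First, T_e = [51.20·(1−0.28)/(4σ)]^(1/4) = 112.9 K.
Inverting T_s⁴ = 2T_e⁴/(2−ε): (T_e/T_s)⁴ = 0.6449, so ε = 2(1 − 0.6449) = 0.7102.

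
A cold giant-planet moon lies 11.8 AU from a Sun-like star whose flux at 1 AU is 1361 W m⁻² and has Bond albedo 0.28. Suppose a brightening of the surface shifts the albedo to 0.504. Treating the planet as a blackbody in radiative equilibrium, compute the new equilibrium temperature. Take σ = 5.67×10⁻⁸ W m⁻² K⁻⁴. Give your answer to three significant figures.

Irradiance scales as 1/d², so S = 1361 W m⁻² × (1/11.8)² = 9.774 W m⁻².
T₂ = [S(1−α₂)/(4σ)]^(1/4) = [9.774·0.496/(4σ)]^(1/4) = 68.00 K.

68.0 kelvin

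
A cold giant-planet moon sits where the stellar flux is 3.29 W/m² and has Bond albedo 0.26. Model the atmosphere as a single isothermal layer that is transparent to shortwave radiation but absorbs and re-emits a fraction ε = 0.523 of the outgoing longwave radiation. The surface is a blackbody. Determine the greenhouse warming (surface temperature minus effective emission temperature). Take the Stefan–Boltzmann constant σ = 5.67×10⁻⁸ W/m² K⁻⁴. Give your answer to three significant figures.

4.51 K

Effective emission temperature (TOA balance): σT_e⁴ = S(1−α)/4 = 0.6087 W/m² → T_e = 57.24 K.
For a single slab of emissivity ε, T_s⁴ = 2T_e⁴/(2−ε); thus T_s = 57.24·(1.354)^(1/4) = 61.75 K.
T_s − T_e = 61.75 − 57.24 = 4.506 K.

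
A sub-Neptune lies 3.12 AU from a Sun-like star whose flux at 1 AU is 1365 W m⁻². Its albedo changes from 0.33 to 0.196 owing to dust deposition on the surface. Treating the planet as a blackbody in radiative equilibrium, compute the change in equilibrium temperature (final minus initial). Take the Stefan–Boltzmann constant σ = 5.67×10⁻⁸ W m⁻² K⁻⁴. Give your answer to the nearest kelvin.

By the inverse-square law, S = 1365/3.12² = 140.2 W m⁻².
Initial: T₁ = [S(1−0.33)/(4σ)]^(1/4) = 142.7 K.
Final:   T₂ = [S(1−0.196)/(4σ)]^(1/4) = 149.3 K.
ΔT = T₂ − T₁ = 6.653 K.

7 K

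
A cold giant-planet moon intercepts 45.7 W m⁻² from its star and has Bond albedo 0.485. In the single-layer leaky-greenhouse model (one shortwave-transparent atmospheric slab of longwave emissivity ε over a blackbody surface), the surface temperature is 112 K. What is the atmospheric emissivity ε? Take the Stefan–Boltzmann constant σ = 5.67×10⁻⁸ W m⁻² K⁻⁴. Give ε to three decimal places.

Effective temperature: T_e = [S(1−α)/(4σ)]^(1/4) = 100.9 K.
Inverting T_s⁴ = 2T_e⁴/(2−ε): (T_e/T_s)⁴ = 0.6595, so ε = 2(1 − 0.6595) = 0.6810.

0.681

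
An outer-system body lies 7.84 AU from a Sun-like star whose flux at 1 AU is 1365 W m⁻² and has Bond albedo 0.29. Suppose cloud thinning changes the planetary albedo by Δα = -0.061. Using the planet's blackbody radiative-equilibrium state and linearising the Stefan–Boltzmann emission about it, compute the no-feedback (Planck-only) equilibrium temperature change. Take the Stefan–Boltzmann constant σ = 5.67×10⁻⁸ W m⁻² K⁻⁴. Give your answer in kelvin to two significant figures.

Flux at the orbit: S = 1365/(7.84)² = 22.21 W m⁻².
The baseline emission temperature is T_e = 91.31 K.
ΔF = −(S/4)Δα = −(22.21/4)×(-0.061) = 0.3387 W m⁻².
Linearising σT⁴ gives d(σT⁴)/dT = 4σT_e³ = 0.1727 W m⁻² per K.
ΔT₀ = ΔF/λ_P = 0.3387/0.1727 = 1.96 K.

2.0 K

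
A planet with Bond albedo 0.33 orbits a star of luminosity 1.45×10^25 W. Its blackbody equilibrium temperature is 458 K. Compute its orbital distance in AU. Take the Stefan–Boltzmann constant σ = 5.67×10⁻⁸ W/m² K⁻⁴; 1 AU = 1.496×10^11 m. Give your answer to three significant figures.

0.0588 AU

The flux needed for this T is 4σT⁴/(1−0.33) = 14890 W/m².
S = L/(4πd²) → d = √(L/4πS) = √(1.45×10^25/(4π·14890)) = 8.802×10^9 m = 0.05883 AU.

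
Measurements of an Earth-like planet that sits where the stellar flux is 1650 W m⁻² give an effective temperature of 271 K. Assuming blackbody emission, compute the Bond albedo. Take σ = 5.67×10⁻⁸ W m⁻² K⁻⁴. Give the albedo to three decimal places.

Energy balance: S(1−α)/4 = σT⁴, so 1−α = 4σT⁴/S.
4σT⁴ = 4·5.67×10⁻⁸·(271)⁴ = 1223 W m⁻².
1−α = 1223/1650 = 0.7414, so α = 0.2586.

0.259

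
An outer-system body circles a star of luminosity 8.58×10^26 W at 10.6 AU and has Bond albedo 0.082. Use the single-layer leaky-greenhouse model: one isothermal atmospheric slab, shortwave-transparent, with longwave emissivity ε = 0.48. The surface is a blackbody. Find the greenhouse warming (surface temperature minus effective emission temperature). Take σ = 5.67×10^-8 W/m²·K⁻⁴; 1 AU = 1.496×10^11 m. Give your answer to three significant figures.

d = 10.6 × 1.496×10^11 m = 1.586×10^12 m.
Flux at the orbit: S = L/(4πd²) = 8.58×10^26/(4π·(1.59×10^12)²) = 27.15 W/m².
At the top of the atmosphere, σT_e⁴ = S(1−α)/4 = 6.231 W/m², giving T_e = 102.4 K.
For a single slab of emissivity ε, T_s⁴ = 2T_e⁴/(2−ε); thus T_s = 102.4·(1.316)^(1/4) = 109.7 K.
T_s − T_e = 109.7 − 102.4 = 7.271 K.

7.27 K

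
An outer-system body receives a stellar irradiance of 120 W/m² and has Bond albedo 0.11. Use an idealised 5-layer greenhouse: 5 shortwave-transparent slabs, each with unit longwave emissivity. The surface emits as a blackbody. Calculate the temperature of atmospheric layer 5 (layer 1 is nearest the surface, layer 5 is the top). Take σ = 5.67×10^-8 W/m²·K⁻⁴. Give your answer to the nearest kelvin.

147 kelvin

OLR = S(1−α)/4 = 26.70 W/m²; the top layer radiates at T_e = 147.3 K.
The net upward flux σT_e⁴ is constant between every pair of levels, so T_k⁴ = (N+1−k)T_e⁴.
T_5 = (1)^(1/4)·147.3 = 147.3 K.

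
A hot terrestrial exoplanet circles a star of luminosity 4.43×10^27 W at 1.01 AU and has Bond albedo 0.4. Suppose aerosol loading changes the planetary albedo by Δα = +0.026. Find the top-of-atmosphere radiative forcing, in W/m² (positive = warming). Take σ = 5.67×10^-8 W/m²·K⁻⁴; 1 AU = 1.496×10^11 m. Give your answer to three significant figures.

d = 1.01 × 1.496×10^11 m = 1.511×10^11 m.
Spreading L over a sphere of radius d: S = 4.43×10^27/(4π·1.51×10^11²) = 15440 W/m².
The change in absorbed flux is Δ[S(1−α)/4] = −SΔα/4 = -100.4 W/m².

-100 W/m²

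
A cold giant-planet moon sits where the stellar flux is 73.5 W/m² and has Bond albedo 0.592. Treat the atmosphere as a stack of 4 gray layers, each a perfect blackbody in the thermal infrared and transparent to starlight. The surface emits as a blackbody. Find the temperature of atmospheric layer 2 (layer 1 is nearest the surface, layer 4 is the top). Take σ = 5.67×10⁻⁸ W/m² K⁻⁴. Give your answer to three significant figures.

OLR = S(1−α)/4 = 7.497 W/m²; the top layer radiates at T_e = 107.2 K.
Each opaque layer satisfies 2T_j⁴ = T_{j−1}⁴ + T_{j+1}⁴, giving T_k⁴ = (N+1−k)T_e⁴.
T_2 = (3)^(1/4)·107.2 = 141.1 K.

141 kelvin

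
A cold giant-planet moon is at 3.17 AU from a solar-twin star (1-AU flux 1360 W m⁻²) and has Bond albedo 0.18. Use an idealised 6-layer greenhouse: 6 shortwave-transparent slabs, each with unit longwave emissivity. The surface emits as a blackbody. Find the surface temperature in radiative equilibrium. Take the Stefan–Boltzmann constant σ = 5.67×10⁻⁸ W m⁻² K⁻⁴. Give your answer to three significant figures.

242 K

Irradiance scales as 1/d², so S = 1360 W m⁻² × (1/3.17)² = 135.3 W m⁻².
The effective emission temperature is T_e = [S(1−α)/(4σ)]^¼ = 148.7 K.
With N = 6 opaque layers, T_s = (N+1)^(1/4)·T_e = 7^(1/4)·148.7 = 241.9 K.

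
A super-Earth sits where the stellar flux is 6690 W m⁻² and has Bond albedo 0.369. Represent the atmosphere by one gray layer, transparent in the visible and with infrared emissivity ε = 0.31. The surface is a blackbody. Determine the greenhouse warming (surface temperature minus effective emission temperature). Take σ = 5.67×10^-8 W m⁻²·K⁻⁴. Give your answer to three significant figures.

The planet radiates to space at T_e = [S(1−α)/(4σ)]^(1/4) = 369.4 K.
For a single slab of emissivity ε, T_s⁴ = 2T_e⁴/(2−ε); thus T_s = 369.4·(1.183)^(1/4) = 385.2 K.
T_s − T_e = 385.2 − 369.4 = 15.88 K.

15.9 K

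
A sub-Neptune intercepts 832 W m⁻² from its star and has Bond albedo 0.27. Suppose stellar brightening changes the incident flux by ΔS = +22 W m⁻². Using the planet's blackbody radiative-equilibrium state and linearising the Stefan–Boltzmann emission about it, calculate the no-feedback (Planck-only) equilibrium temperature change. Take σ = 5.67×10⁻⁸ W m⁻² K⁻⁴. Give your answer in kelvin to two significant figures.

The baseline emission temperature is T_e = 227.5 K.
Only a fraction (1−α) is absorbed and it's spread over 4πR², so ΔF = (1−α)ΔS/4 = 4.015 W m⁻².
Planck response: λ_P = 4σT_e³ = 4·5.67×10⁻⁸·(227.5)³ = 2.670 W m⁻²/K.
Hence the no-feedback warming is ΔF/(4σT_e³) = 1.50 K.

1.5 kelvin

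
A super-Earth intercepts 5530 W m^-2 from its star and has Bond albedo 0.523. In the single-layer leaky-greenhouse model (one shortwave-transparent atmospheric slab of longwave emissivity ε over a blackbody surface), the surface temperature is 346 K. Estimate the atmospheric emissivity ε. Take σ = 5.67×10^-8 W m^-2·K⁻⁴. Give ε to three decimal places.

0.377

First, T_e = [5530·(1−0.523)/(4σ)]^(1/4) = 328.4 K.
Inverting T_s⁴ = 2T_e⁴/(2−ε): (T_e/T_s)⁴ = 0.8115, so ε = 2(1 − 0.8115) = 0.3770.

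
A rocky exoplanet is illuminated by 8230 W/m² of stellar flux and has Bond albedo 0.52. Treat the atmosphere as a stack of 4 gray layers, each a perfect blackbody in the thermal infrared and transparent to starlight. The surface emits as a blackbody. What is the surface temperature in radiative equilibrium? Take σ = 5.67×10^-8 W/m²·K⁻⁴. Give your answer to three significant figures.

543 K

The effective emission temperature is T_e = [S(1−α)/(4σ)]^¼ = 363.3 K.
Layer-by-layer balance gives σT_s⁴ = (N+1)σT_e⁴, so T_s = 5^¼·363.3 = 543.2 K.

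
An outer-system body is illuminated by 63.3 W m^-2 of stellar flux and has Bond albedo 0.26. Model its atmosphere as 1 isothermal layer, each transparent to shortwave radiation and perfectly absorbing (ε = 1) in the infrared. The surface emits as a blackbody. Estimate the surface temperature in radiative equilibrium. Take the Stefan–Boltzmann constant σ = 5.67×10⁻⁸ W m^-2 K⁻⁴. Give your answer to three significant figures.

The effective emission temperature is T_e = [S(1−α)/(4σ)]^¼ = 119.9 K.
Layer-by-layer balance gives σT_s⁴ = (N+1)σT_e⁴, so T_s = 2^¼·119.9 = 142.6 K.

143 K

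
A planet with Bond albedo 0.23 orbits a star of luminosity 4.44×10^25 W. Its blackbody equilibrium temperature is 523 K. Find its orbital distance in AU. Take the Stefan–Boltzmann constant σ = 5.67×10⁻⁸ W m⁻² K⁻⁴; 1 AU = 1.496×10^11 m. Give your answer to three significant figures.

Energy balance gives S = 4σT⁴/(1−α) = 22040 W m⁻².
S = L/(4πd²) → d = √(L/4πS) = √(4.44×10^25/(4π·22040)) = 1.266×10^10 m = 0.08464 AU.

0.0846 AU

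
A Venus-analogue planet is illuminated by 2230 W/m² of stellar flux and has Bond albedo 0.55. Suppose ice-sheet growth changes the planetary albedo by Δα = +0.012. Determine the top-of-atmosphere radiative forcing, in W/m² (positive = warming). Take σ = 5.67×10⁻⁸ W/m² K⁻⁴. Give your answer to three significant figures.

ΔF = −(S/4)Δα = −(2230/4)×(+0.012) = -6.690 W/m².

-6.69 W/m²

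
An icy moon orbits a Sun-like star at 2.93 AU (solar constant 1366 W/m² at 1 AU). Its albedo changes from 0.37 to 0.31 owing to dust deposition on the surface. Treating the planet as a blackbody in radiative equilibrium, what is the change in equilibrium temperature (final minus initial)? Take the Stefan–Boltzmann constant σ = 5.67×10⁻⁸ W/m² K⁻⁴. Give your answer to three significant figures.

By the inverse-square law, S = 1366/2.93² = 159.1 W/m².
Initial: T₁ = [S(1−0.37)/(4σ)]^(1/4) = 145.0 K.
Final:   T₂ = [S(1−0.31)/(4σ)]^(1/4) = 148.3 K.
Change: 148.3 − 145.0 = 3.335 K.

3.34 K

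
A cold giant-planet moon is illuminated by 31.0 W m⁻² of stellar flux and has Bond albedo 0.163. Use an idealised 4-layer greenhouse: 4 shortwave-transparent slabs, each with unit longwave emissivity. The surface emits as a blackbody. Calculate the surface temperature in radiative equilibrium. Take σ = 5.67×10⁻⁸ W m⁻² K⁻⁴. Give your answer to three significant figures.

Top-of-atmosphere balance: σT_e⁴ = S(1−α)/4 = 6.487 W m⁻² → T_e = 103.4 K.
For an N-layer opaque stack, T_s⁴ = (N+1)T_e⁴, hence T_s = (5)^(1/4)×103.4 K = 154.7 K.

155 K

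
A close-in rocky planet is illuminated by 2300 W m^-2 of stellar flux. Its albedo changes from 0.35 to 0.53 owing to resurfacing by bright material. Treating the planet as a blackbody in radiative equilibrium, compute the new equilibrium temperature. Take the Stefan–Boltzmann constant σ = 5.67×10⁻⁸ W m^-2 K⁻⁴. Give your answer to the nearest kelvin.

263 kelvin

T₂ = [S(1−α₂)/(4σ)]^(1/4) = [2300·0.47/(4σ)]^(1/4) = 262.8 K.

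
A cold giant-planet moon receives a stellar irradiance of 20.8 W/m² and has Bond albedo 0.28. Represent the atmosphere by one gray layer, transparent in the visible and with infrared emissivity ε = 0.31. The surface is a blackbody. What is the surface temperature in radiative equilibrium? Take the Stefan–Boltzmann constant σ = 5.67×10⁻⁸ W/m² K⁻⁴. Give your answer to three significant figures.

94.0 kelvin

At the top of the atmosphere, σT_e⁴ = S(1−α)/4 = 3.744 W/m², giving T_e = 90.14 K.
For a single slab of emissivity ε, T_s⁴ = 2T_e⁴/(2−ε); thus T_s = 90.14·(1.183)^(1/4) = 94.02 K.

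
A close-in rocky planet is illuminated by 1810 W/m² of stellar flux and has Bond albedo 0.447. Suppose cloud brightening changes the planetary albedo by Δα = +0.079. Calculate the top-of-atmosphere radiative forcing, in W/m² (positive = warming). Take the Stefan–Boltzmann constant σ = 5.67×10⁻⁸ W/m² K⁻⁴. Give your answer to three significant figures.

-35.7 W/m²

TOA radiative forcing: ΔF = −S·Δα/4 = −1810·(+0.079)/4 = -35.75 W/m².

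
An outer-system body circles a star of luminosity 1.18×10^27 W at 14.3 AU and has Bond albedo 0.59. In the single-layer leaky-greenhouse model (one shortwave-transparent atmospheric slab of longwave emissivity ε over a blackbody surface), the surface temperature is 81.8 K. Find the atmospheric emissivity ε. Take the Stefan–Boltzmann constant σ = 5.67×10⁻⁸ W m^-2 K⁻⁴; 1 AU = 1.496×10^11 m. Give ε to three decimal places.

d = 14.3 × 1.496×10^11 m = 2.139×10^12 m.
Flux at the orbit: S = L/(4πd²) = 1.18×10^27/(4π·(2.14×10^12)²) = 20.52 W m^-2.
TOA balance gives T_e = 78.04 K.
T_s⁴ = T_e⁴·2/(2−ε) → ε = 2 − 2(T_e/T_s)⁴ = 2 − 2·(78.04/81.8)⁴ = 0.3431.

0.343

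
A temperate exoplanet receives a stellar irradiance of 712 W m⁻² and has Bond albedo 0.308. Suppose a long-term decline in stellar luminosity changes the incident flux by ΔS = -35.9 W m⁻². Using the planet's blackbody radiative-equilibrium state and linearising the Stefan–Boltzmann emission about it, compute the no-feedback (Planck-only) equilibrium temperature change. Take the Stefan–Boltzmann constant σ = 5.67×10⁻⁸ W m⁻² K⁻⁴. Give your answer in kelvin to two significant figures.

-2.7 kelvin

The baseline emission temperature is T_e = 215.9 K.
TOA radiative forcing: ΔF = (1−α)ΔS/4 = 0.692·(-35.9)/4 = -6.211 W m⁻².
Linearising σT⁴ gives d(σT⁴)/dT = 4σT_e³ = 2.282 W m⁻² per K.
Hence the no-feedback warming is ΔF/(4σT_e³) = -2.72 K.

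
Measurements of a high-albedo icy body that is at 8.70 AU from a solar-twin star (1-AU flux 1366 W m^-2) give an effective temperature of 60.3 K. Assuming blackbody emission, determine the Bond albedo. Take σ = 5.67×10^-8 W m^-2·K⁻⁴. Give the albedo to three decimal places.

0.834

Irradiance scales as 1/d², so S = 1366 W m^-2 × (1/8.70)² = 18.05 W m^-2.
Rearranging the radiative balance, α = 1 − 4σT⁴/S.
4σT⁴ = 4·5.67×10⁻⁸·(60.3)⁴ = 2.999 W m^-2.
Hence α = 1 − 2.999/18.05 = 0.8339.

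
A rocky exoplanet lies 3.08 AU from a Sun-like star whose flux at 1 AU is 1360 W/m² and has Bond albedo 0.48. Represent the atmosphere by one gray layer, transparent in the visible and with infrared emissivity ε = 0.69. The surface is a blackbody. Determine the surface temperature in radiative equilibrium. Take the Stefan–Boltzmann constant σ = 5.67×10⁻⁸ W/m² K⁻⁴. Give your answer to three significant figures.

Irradiance scales as 1/d², so S = 1360 W/m² × (1/3.08)² = 143.4 W/m².
The planet radiates to space at T_e = [S(1−α)/(4σ)]^(1/4) = 134.6 K.
The surface balance (absorbed SW + ε·downward IR = σT_s⁴) with T_a⁴ = T_s⁴/2 reduces to T_s = T_e·[2/(2−ε)]^¼ = 149.7 K.

150 K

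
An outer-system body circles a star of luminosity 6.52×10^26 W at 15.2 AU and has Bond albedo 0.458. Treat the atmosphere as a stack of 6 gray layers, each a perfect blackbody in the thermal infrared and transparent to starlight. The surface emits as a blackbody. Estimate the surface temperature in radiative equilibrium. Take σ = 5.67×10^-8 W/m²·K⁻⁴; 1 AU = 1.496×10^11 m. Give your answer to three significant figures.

Orbital distance: d = 15.2 AU = 2.274×10^12 m.
Flux at the orbit: S = L/(4πd²) = 6.52×10^26/(4π·(2.27×10^12)²) = 10.03 W/m².
OLR = S(1−α)/4 = 1.360 W/m²; the top layer radiates at T_e = 69.98 K.
For an N-layer opaque stack, T_s⁴ = (N+1)T_e⁴, hence T_s = (7)^(1/4)×69.98 K = 113.8 K.

114 K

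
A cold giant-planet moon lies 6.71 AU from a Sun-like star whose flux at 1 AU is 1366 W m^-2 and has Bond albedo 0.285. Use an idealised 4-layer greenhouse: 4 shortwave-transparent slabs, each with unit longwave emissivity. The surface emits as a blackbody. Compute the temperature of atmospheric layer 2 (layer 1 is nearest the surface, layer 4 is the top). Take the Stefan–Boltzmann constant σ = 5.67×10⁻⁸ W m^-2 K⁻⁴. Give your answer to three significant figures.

By the inverse-square law, S = 1366/6.71² = 30.34 W m^-2.
Top-of-atmosphere balance: σT_e⁴ = S(1−α)/4 = 5.423 W m^-2 → T_e = 98.89 K.
In the N-layer model, layer k (counted from the surface) has T_k = (N+1−k)^(1/4)·T_e.
T_2 = (3)^(1/4)·98.89 = 130.2 K.

130 K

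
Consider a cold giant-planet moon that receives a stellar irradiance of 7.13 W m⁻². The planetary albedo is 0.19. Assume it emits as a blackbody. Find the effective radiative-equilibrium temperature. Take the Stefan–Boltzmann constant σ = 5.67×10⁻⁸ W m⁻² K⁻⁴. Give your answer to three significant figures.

Absorbed flux (global mean): S(1−α)/4 = 7.130·0.81/4 = 1.444 W m⁻².
In equilibrium σT⁴ equals this, so T = 71.04 K.

71.0 kelvin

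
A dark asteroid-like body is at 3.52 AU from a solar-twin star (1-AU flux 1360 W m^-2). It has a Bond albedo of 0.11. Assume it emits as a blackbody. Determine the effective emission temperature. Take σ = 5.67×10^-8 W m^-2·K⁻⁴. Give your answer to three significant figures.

144 K

Irradiance scales as 1/d², so S = 1360 W m^-2 × (1/3.52)² = 109.8 W m^-2.
The planet absorbs (1−α)S over its disc πR² and re-emits over 4πR², so the mean absorbed flux is (1−0.11)·109.8/4 = 24.42 W m^-2.
Balancing against σT⁴: T = (24.42/5.67×10⁻⁸)^(1/4) = 144.1 K.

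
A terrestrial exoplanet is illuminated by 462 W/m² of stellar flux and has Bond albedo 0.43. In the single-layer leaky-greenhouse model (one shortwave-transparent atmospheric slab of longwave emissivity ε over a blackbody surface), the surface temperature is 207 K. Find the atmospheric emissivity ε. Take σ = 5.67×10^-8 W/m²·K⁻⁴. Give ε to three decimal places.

0.735

Effective temperature: T_e = [S(1−α)/(4σ)]^(1/4) = 184.6 K.
T_s⁴ = T_e⁴·2/(2−ε) → ε = 2 − 2(T_e/T_s)⁴ = 2 − 2·(184.6/207)⁴ = 0.7352.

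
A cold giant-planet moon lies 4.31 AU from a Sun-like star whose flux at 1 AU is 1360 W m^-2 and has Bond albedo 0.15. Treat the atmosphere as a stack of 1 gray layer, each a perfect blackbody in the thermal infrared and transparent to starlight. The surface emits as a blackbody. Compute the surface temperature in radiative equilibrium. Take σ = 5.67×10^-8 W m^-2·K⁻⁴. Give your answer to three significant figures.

153 kelvin

By the inverse-square law, S = 1360/4.31² = 73.21 W m^-2.
The effective emission temperature is T_e = [S(1−α)/(4σ)]^¼ = 128.7 K.
For an N-layer opaque stack, T_s⁴ = (N+1)T_e⁴, hence T_s = (2)^(1/4)×128.7 K = 153.1 K.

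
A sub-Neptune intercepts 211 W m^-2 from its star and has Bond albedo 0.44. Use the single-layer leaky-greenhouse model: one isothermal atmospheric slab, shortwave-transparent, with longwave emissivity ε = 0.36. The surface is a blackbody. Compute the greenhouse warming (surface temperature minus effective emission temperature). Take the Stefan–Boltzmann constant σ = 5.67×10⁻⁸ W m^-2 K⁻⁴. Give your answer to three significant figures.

At the top of the atmosphere, σT_e⁴ = S(1−α)/4 = 29.54 W m^-2, giving T_e = 151.1 K.
Surface balance with a leaky layer gives σT_s⁴ = σT_e⁴·2/(2−ε), so T_s = T_e·[2/(2−0.36)]^(1/4) = 158.8 K.
The atmosphere warms the surface by 7.685 K.

7.68 kelvin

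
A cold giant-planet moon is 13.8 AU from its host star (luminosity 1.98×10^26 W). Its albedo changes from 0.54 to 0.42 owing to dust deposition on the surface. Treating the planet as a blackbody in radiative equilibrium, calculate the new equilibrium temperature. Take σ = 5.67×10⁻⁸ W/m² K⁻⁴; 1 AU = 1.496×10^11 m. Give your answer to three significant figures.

55.5 kelvin

Orbital distance: d = 13.8 AU = 2.064×10^12 m.
S = L/(4πd²) = 3.697 W/m².
New equilibrium: T₂ = [(1−0.42)·3.697/(4σ)]^(1/4) = 55.45 K.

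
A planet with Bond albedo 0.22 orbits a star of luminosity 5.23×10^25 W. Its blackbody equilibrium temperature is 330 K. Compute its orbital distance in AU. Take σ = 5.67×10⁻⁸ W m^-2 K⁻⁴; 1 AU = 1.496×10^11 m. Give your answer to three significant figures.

The flux needed for this T is 4σT⁴/(1−0.22) = 3448 W m^-2.
S = L/(4πd²) → d = √(L/4πS) = √(5.23×10^25/(4π·3448)) = 3.474×10^10 m = 0.2322 AU.

0.232 AU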